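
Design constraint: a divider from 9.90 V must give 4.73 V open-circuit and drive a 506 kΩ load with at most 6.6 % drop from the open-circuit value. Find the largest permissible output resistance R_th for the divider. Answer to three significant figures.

Loading drop = R_th/(R_th + R_L) ≤ 0.0660, so R_th ≤ R_L · ε/(1−ε) = 506 kΩ × 0.0660/0.9340 = 35.8 kΩ.

R_th ≤ 35.8 kΩ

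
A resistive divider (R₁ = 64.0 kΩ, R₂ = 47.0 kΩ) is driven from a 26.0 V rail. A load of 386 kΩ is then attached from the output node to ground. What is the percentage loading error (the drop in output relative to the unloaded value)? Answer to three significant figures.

6.56 %

The divider's output (Thévenin) resistance is R₁‖R₂ = 27.10 kΩ.
Fractional drop under load = R_th/(R_th + R_L) = 27.10 / (27.10 + 386) = 0.06560.
So the output falls by 6.56 %.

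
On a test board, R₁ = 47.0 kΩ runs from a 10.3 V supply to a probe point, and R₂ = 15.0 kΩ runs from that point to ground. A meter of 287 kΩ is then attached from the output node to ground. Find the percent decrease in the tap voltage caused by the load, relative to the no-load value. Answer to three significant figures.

The divider's output (Thévenin) resistance is R₁‖R₂ = 11.37 kΩ.
Fractional drop under load = R_th/(R_th + R_L) = 11.37 / (11.37 + 287) = 0.03811.
So the output falls by 3.81 %.

3.81 %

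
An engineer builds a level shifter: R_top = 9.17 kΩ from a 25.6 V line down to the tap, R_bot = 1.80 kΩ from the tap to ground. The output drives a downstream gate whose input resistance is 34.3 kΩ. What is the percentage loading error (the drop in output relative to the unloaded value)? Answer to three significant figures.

4.20 %

The divider's output (Thévenin) resistance is R_top‖R_bot = 1.505 kΩ.
Fractional drop under load = R_th/(R_th + R_L) = 1.505 / (1.505 + 34.3) = 0.04202.
So the output falls by 4.20 %.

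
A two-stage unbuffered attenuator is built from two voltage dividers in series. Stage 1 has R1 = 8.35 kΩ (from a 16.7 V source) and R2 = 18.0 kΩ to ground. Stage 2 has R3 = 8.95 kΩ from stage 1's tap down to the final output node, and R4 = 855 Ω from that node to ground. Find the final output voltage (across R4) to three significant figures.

V_out ≈ 0.629 V

Stage 2 presents R3+R4 = 9805 Ω as a load on stage 1's tap.
Stage 1's lower leg becomes R2‖(R3+R4) = 6347 Ω, so V_mid = 16.7 × 6347/14700 = 7.212 V.
Stage 2 is itself unloaded: V_out = V_mid × R4/(R3+R4) = 7.212 × 855/9805 = 0.629 V.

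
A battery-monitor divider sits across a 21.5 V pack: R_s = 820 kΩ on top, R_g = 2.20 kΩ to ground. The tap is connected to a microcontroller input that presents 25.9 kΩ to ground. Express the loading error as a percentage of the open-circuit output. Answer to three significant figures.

7.81 %

The divider's output (Thévenin) resistance is R_s‖R_g = 2.194 kΩ.
Fractional drop under load = R_th/(R_th + R_L) = 2.194 / (2.194 + 25.9) = 0.07810.
So the output falls by 7.81 %.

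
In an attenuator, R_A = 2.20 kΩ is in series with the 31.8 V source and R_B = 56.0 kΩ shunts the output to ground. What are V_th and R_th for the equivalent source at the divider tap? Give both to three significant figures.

V_th is the open-circuit tap voltage: 31.8 × 56.0/(2.20 + 56.0) = 30.6 V.
With the supply zeroed, R_A and R_B appear in parallel from the tap: R_th = R_A‖R_B = (2.20 × 56.0)/58.20 = 2.12 kΩ.

V_th = 30.6 V, R_th = 2.12 kΩ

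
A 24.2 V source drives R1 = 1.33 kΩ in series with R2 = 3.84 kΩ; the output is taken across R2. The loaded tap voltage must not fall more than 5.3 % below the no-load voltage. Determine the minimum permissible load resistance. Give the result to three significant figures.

R_L(min) ≈ 17.7 kΩ

Output resistance R_th = R1‖R2 = (1330 × 3840)/5170 = 987.9 Ω.
The fractional drop is R_th/(R_th + R_L); requiring this ≤ 0.0530 gives R_L ≥ R_th(1/0.0530 − 1) = 987.9 × 17.87 = 17.7 kΩ.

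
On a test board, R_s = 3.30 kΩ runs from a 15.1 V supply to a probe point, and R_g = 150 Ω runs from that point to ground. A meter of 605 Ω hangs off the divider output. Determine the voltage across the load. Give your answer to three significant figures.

The load sits in parallel with R_g: R_g‖R_L = (150 × 605) / (150 + 605) = 120.2 Ω.
V_out = 15.1 × 120.2 / (3300 + 120.2) = 15.1 × 120.2/3420 = 0.531 V.

V_out ≈ 0.531 V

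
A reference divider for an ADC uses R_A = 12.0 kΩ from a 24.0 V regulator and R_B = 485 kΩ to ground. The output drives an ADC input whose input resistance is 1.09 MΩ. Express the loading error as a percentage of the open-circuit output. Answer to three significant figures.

The divider's output (Thévenin) resistance is R_A‖R_B = 11.71 kΩ.
Fractional drop under load = R_th/(R_th + R_L) = 11.71 / (11.71 + 1090) = 0.01063.
So the output falls by 1.06 %.

1.06 %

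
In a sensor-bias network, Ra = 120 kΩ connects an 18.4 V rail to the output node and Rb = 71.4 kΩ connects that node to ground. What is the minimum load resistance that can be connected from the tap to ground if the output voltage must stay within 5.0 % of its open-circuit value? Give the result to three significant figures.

Output resistance R_th = Ra‖Rb = (120 × 71.4)/191.4 = 44.76 kΩ.
The fractional drop is R_th/(R_th + R_L); requiring this ≤ 0.0500 gives R_L ≥ R_th(1/0.0500 − 1) = 44.76 × 19.00 = 851 kΩ.

R_L(min) ≈ 851 kΩ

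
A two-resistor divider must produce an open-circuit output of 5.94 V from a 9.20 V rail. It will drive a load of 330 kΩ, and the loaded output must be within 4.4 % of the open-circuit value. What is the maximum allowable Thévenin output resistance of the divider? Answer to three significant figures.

Loading drop = R_th/(R_th + R_L) ≤ 0.0440, so R_th ≤ R_L · ε/(1−ε) = 330 kΩ × 0.0440/0.9560 = 15.2 kΩ.

R_th ≤ 15.2 kΩ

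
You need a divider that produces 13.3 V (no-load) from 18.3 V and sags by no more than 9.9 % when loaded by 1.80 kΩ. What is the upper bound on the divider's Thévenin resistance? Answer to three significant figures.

Loading drop = R_th/(R_th + R_L) ≤ 0.0990, so R_th ≤ R_L · ε/(1−ε) = 1.80 kΩ × 0.0990/0.9010 = 198 Ω.
(Any R1, R2 with R2/(R1+R2) = 0.727 and R1‖R2 ≤ 198 Ω will meet the spec.)

R_th ≤ 198 Ω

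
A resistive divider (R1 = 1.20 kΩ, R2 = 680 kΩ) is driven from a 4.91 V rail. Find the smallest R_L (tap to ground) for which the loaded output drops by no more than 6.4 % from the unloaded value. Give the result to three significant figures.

R_L(min) ≈ 17.5 kΩ

Output resistance R_th = R1‖R2 = (1.20 × 680)/681.2 = 1.198 kΩ.
The fractional drop is R_th/(R_th + R_L); requiring this ≤ 0.0640 gives R_L ≥ R_th(1/0.0640 − 1) = 1.198 × 14.62 = 17.5 kΩ.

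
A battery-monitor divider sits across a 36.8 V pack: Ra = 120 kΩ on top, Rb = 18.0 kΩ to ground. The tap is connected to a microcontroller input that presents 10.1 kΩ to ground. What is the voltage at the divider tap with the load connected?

The load sits in parallel with Rb: Rb‖R_L = (18.0 × 10.1) / (18.0 + 10.1) = 6.470 kΩ.
V_out = 36.8 × 6.470 / (120 + 6.470) = 36.8 × 6.470/126.5 = 1.88 V.

V_out ≈ 1.88 V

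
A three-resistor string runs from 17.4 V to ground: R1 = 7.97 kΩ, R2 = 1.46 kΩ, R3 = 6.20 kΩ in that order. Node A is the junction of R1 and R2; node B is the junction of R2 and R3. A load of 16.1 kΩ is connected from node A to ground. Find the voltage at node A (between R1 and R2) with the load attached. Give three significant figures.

Below node A the series string R2+R3 = 7.660 kΩ sits in parallel with the 16.1 kΩ load: 5.190 kΩ.
V_A = 17.4 × 5.190/(7.97 + 5.190) = 6.86 V.

V ≈ 6.86 V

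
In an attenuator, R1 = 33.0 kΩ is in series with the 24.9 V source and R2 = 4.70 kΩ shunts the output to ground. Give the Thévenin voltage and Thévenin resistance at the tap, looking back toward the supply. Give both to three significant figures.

V_th is the open-circuit tap voltage: 24.9 × 4.70/(33.0 + 4.70) = 3.10 V.
With the supply zeroed, R1 and R2 appear in parallel from the tap: R_th = R1‖R2 = (33.0 × 4.70)/37.70 = 4.11 kΩ.

V_th = 3.10 V, R_th = 4.11 kΩ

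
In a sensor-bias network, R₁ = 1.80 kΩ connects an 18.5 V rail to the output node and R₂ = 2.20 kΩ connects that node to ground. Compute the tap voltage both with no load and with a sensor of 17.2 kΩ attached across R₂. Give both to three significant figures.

Unloaded: 10.2 V; loaded: 9.62 V

Open-circuit: V = 18.5 × 2.20/(1.80 + 2.20) = 10.2 V.
With the load, R₂ becomes R₂‖R_L = 1.951 kΩ, so V = 18.5 × 1.951/3.751 = 9.62 V.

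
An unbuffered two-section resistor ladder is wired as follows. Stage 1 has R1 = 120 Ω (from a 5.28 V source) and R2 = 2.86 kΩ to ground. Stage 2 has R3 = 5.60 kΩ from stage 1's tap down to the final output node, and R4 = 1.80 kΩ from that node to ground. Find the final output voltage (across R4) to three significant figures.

V_out ≈ 1.21 V

Stage 2 presents R3+R4 = 7400 Ω as a load on stage 1's tap.
Stage 1's lower leg becomes R2‖(R3+R4) = 2063 Ω, so V_mid = 5.28 × 2063/2183 = 4.990 V.
Stage 2 is itself unloaded: V_out = V_mid × R4/(R3+R4) = 4.990 × 1800/7400 = 1.21 V.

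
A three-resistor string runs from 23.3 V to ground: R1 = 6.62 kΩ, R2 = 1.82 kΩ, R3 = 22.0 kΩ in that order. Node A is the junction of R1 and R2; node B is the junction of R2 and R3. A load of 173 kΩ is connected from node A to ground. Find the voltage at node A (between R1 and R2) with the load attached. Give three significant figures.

Below node A the series string R2+R3 = 23.82 kΩ sits in parallel with the 173 kΩ load: 20.94 kΩ.
V_A = 23.3 × 20.94/(6.62 + 20.94) = 17.7 V.

V ≈ 17.7 V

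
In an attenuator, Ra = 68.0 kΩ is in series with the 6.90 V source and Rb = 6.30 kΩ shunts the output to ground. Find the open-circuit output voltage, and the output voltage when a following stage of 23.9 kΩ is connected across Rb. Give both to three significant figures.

Open-circuit: V = 6.90 × 6.30/(68.0 + 6.30) = 0.585 V.
With the load, Rb becomes Rb‖R_L = 4.986 kΩ, so V = 6.90 × 4.986/72.99 = 0.471 V.

Unloaded: 0.585 V; loaded: 0.471 V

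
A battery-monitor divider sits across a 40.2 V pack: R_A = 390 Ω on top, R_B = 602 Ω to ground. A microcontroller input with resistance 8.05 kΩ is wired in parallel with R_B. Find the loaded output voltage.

V_out ≈ 23.7 V

The load sits in parallel with R_B: R_B‖R_L = (602 × 8050) / (602 + 8050) = 560.1 Ω.
V_out = 40.2 × 560.1 / (390 + 560.1) = 40.2 × 560.1/950.1 = 23.7 V.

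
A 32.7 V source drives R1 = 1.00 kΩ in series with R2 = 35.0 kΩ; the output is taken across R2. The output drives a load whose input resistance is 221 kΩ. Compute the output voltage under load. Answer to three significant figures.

The load sits in parallel with R2: R2‖R_L = (35.0 × 221) / (35.0 + 221) = 30.21 kΩ.
V_out = 32.7 × 30.21 / (1.00 + 30.21) = 32.7 × 30.21/31.21 = 31.7 V.

V_out ≈ 31.7 V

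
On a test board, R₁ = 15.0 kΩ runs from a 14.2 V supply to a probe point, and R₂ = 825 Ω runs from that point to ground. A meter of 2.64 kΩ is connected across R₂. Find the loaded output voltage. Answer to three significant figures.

V_out ≈ 0.571 V

The load sits in parallel with R₂: R₂‖R_L = (825 × 2640) / (825 + 2640) = 628.6 Ω.
V_out = 14.2 × 628.6 / (15000 + 628.6) = 14.2 × 628.6/15630 = 0.571 V.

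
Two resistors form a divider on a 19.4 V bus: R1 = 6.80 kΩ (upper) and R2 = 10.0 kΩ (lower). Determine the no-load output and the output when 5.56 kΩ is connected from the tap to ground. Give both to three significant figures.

Open-circuit: V = 19.4 × 10.0/(6.80 + 10.0) = 11.5 V.
With the load, R2 becomes R2‖R_L = 3.573 kΩ, so V = 19.4 × 3.573/10.37 = 6.68 V.

Unloaded: 11.5 V; loaded: 6.68 V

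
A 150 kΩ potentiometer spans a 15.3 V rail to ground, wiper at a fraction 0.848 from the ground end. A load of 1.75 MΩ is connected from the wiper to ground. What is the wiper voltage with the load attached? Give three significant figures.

V ≈ 12.8 V

The wiper splits the pot into (1−α)R = 22.80 kΩ above and αR = 127.2 kΩ below.
Lower section ‖ load = 118.6 kΩ.
V_wiper = 15.3 × 118.6/(22.80 + 118.6) = 12.8 V.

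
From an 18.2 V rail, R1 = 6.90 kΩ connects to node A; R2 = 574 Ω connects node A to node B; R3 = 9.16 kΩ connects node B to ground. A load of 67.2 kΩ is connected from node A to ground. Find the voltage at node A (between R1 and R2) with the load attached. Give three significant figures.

Below node A the series string R2+R3 = 9734 Ω sits in parallel with the 67200 Ω load: 8502 Ω.
V_A = 18.2 × 8502/(6900 + 8502) = 10.0 V.

V ≈ 10.0 V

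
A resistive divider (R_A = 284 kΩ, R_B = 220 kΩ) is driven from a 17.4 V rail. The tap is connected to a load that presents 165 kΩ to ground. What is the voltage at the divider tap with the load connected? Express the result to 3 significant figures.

V_out ≈ 4.34 V

The load sits in parallel with R_B: R_B‖R_L = (220 × 165) / (220 + 165) = 94.29 kΩ.
V_out = 17.4 × 94.29 / (284 + 94.29) = 17.4 × 94.29/378.3 = 4.34 V.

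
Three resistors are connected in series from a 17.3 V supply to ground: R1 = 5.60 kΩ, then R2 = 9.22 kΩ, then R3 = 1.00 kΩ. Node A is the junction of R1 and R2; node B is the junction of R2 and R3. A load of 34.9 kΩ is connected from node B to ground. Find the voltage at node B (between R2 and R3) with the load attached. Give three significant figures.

At node B, R3 is in parallel with the load: R3‖R_L = 0.9721 kΩ.
Below node A the resistance is R2 + (R3‖R_L) = 10.19 kΩ, so V_A = 17.3 × 10.19/15.79 = 11.17 V.
Then V_B = V_A × (R3‖R_L)/(R2 + R3‖R_L) = 11.17 × 0.9721/10.19 = 1.06 V.

V ≈ 1.06 V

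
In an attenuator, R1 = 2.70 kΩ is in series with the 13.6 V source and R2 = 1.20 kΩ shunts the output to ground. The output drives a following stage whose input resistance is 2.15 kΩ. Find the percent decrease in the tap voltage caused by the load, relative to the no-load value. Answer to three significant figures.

The divider's output (Thévenin) resistance is R1‖R2 = 0.8308 kΩ.
Fractional drop under load = R_th/(R_th + R_L) = 0.8308 / (0.8308 + 2.15) = 0.2787.
So the output falls by 27.9 %.

27.9 %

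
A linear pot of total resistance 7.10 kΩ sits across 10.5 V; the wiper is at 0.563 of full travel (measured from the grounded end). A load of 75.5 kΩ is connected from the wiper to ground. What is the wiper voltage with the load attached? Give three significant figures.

V ≈ 5.78 V

The wiper splits the pot into (1−α)R = 3.103 kΩ above and αR = 3.997 kΩ below.
Lower section ‖ load = 3.796 kΩ.
V_wiper = 10.5 × 3.796/(3.103 + 3.796) = 5.78 V.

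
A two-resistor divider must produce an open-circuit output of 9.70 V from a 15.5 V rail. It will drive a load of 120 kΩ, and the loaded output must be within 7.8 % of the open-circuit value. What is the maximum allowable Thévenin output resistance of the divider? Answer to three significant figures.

Loading drop = R_th/(R_th + R_L) ≤ 0.0780, so R_th ≤ R_L · ε/(1−ε) = 120 kΩ × 0.0780/0.9220 = 10.2 kΩ.
(Any R1, R2 with R2/(R1+R2) = 0.626 and R1‖R2 ≤ 10.2 kΩ will meet the spec.)

R_th ≤ 10.2 kΩ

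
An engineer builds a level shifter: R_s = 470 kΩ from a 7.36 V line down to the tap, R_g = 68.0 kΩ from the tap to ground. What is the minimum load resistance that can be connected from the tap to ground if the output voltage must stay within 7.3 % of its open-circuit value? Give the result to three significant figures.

Output resistance R_th = R_s‖R_g = (470 × 68.0)/538.0 = 59.41 kΩ.
The fractional drop is R_th/(R_th + R_L); requiring this ≤ 0.0730 gives R_L ≥ R_th(1/0.0730 − 1) = 59.41 × 12.70 = 754 kΩ.

R_L(min) ≈ 754 kΩ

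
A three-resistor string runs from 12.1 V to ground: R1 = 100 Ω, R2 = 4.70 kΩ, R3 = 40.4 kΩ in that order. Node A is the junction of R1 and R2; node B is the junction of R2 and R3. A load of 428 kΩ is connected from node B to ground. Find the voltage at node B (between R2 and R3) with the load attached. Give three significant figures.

At node B, R3 is in parallel with the load: R3‖R_L = 36920 Ω.
Below node A the resistance is R2 + (R3‖R_L) = 41620 Ω, so V_A = 12.1 × 41620/41720 = 12.07 V.
Then V_B = V_A × (R3‖R_L)/(R2 + R3‖R_L) = 12.07 × 36920/41620 = 10.7 V.

V ≈ 10.7 V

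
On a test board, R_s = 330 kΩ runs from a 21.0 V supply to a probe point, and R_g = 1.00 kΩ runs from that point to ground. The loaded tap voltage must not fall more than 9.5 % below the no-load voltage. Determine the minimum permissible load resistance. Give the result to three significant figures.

Output resistance R_th = R_s‖R_g = (330000 × 1000)/331000 = 997.0 Ω.
The fractional drop is R_th/(R_th + R_L); requiring this ≤ 0.0950 gives R_L ≥ R_th(1/0.0950 − 1) = 997.0 × 9.526 = 9.50 kΩ.

R_L(min) ≈ 9.50 kΩ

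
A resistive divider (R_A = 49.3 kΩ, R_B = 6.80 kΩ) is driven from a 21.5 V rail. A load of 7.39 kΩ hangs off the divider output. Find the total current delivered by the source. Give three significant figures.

I ≈ 0.407 mA

R_B‖R_L = 3.541 kΩ, so the source sees R_A + R_B‖R_L = 52.84 kΩ.
I = 21.5 V / 52.84 kΩ = 0.407 mA.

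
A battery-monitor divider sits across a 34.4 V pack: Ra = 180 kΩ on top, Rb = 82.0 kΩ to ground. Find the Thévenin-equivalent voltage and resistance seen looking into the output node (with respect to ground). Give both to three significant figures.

V_th = 10.8 V, R_th = 56.3 kΩ

V_th is the open-circuit tap voltage: 34.4 × 82.0/(180 + 82.0) = 10.8 V.
With the supply zeroed, Ra and Rb appear in parallel from the tap: R_th = Ra‖Rb = (180 × 82.0)/262.0 = 56.3 kΩ.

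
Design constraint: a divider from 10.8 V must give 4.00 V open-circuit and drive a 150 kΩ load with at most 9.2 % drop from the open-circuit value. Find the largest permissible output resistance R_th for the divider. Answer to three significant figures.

R_th ≤ 15.2 kΩ

Loading drop = R_th/(R_th + R_L) ≤ 0.0920, so R_th ≤ R_L · ε/(1−ε) = 150 kΩ × 0.0920/0.9080 = 15.2 kΩ.
(Any R1, R2 with R2/(R1+R2) = 0.370 and R1‖R2 ≤ 15.2 kΩ will meet the spec.)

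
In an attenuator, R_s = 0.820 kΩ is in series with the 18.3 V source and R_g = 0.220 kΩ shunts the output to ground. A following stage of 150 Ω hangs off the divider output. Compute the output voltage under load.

V_out ≈ 1.80 V

The load sits in parallel with R_g: R_g‖R_L = (220 × 150) / (220 + 150) = 89.19 Ω.
V_out = 18.3 × 89.19 / (820 + 89.19) = 18.3 × 89.19/909.2 = 1.80 V.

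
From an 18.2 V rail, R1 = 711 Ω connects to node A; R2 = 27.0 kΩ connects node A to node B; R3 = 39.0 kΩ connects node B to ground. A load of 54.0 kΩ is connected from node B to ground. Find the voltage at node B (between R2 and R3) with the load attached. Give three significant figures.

At node B, R3 is in parallel with the load: R3‖R_L = 22650 Ω.
Below node A the resistance is R2 + (R3‖R_L) = 49650 Ω, so V_A = 18.2 × 49650/50360 = 17.94 V.
Then V_B = V_A × (R3‖R_L)/(R2 + R3‖R_L) = 17.94 × 22650/49650 = 8.18 V.

V ≈ 8.18 V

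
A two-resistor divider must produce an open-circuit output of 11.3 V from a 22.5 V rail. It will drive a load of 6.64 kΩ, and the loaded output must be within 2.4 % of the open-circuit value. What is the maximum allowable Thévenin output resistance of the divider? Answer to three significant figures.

R_th ≤ 163 Ω

Loading drop = R_th/(R_th + R_L) ≤ 0.0240, so R_th ≤ R_L · ε/(1−ε) = 6.64 kΩ × 0.0240/0.9760 = 163 Ω.
(Any R1, R2 with R2/(R1+R2) = 0.502 and R1‖R2 ≤ 163 Ω will meet the spec.)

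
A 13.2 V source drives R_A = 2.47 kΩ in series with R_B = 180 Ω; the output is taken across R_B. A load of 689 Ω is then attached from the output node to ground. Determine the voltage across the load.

The load sits in parallel with R_B: R_B‖R_L = (180 × 689) / (180 + 689) = 142.7 Ω.
V_out = 13.2 × 142.7 / (2470 + 142.7) = 13.2 × 142.7/2613 = 0.721 V.

V_out ≈ 0.721 V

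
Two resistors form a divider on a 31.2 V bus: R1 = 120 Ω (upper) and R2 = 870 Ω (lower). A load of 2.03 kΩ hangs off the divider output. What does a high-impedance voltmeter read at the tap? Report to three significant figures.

V_out ≈ 26.1 V

The load sits in parallel with R2: R2‖R_L = (870 × 2030) / (870 + 2030) = 609.0 Ω.
V_out = 31.2 × 609.0 / (120 + 609.0) = 31.2 × 609.0/729.0 = 26.1 V.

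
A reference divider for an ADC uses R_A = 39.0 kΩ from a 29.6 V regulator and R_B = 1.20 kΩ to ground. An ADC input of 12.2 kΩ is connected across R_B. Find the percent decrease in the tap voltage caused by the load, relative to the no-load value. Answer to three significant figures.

8.71 %

Unloaded V = 29.6 × 1.20/40.20 = 0.88358 V.
Loaded: R_B‖R_L = 1.093 kΩ, giving V = 29.6 × 1.093/40.09 = 0.80661 V.
Drop = (0.88358 − 0.80661) / 0.88358 = 8.71 %.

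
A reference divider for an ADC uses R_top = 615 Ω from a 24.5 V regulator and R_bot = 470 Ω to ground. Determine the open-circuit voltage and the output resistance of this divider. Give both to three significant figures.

V_th is the open-circuit tap voltage: 24.5 × 470/(615 + 470) = 10.6 V.
With the supply zeroed, R_top and R_bot appear in parallel from the tap: R_th = R_top‖R_bot = (615 × 470)/1085 = 266 Ω.

V_th = 10.6 V, R_th = 266 Ω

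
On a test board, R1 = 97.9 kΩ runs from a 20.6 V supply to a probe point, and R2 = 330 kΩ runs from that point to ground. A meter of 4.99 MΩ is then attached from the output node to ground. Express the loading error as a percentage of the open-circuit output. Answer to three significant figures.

1.49 %

The divider's output (Thévenin) resistance is R1‖R2 = 75.50 kΩ.
Fractional drop under load = R_th/(R_th + R_L) = 75.50 / (75.50 + 4990) = 0.01490.
So the output falls by 1.49 %.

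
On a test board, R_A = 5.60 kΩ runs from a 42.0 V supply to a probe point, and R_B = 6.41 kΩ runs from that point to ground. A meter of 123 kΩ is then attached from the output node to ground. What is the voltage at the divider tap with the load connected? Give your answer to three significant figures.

The load sits in parallel with R_B: R_B‖R_L = (6.41 × 123) / (6.41 + 123) = 6.092 kΩ.
V_out = 42.0 × 6.092 / (5.60 + 6.092) = 42.0 × 6.092/11.69 = 21.9 V.

V_out ≈ 21.9 V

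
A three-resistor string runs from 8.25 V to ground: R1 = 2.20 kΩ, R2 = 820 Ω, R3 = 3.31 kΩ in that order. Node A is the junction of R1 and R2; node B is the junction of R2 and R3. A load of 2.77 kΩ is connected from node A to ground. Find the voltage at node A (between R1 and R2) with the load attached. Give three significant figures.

V ≈ 3.55 V

Below node A the series string R2+R3 = 4130 Ω sits in parallel with the 2770 Ω load: 1658 Ω.
V_A = 8.25 × 1658/(2200 + 1658) = 3.55 V.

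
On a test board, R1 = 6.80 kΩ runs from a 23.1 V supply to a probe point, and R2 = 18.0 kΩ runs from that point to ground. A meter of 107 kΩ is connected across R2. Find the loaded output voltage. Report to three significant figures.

V_out ≈ 16.0 V

The load sits in parallel with R2: R2‖R_L = (18.0 × 107) / (18.0 + 107) = 15.41 kΩ.
V_out = 23.1 × 15.41 / (6.80 + 15.41) = 23.1 × 15.41/22.21 = 16.0 V.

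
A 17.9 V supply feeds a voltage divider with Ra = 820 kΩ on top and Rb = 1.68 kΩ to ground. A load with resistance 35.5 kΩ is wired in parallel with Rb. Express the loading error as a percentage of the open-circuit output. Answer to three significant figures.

The divider's output (Thévenin) resistance is Ra‖Rb = 1.677 kΩ.
Fractional drop under load = R_th/(R_th + R_L) = 1.677 / (1.677 + 35.5) = 0.04510.
So the output falls by 4.51 %.

4.51 %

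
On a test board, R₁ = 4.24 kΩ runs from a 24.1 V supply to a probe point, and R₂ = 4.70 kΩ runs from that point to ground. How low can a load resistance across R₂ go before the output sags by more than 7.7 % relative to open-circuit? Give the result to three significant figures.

R_L(min) ≈ 26.7 kΩ

Output resistance R_th = R₁‖R₂ = (4.24 × 4.70)/8.940 = 2.229 kΩ.
The fractional drop is R_th/(R_th + R_L); requiring this ≤ 0.0770 gives R_L ≥ R_th(1/0.0770 − 1) = 2.229 × 11.99 = 26.7 kΩ.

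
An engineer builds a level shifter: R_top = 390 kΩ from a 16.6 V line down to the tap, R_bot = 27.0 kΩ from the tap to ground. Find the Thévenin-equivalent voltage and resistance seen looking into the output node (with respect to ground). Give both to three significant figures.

V_th = 1.07 V, R_th = 25.3 kΩ

V_th is the open-circuit tap voltage: 16.6 × 27.0/(390 + 27.0) = 1.07 V.
With the supply zeroed, R_top and R_bot appear in parallel from the tap: R_th = R_top‖R_bot = (390 × 27.0)/417.0 = 25.3 kΩ.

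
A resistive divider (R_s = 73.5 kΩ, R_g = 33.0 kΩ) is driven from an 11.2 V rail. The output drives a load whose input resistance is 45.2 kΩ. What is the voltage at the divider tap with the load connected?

V_out ≈ 2.31 V

The load sits in parallel with R_g: R_g‖R_L = (33.0 × 45.2) / (33.0 + 45.2) = 19.07 kΩ.
V_out = 11.2 × 19.07 / (73.5 + 19.07) = 11.2 × 19.07/92.57 = 2.31 V.
(Unloaded it would have been 3.47 V.)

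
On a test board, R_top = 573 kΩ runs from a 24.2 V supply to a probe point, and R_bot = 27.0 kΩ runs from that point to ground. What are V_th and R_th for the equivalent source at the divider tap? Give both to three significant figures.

V_th is the open-circuit tap voltage: 24.2 × 27.0/(573 + 27.0) = 1.09 V.
With the supply zeroed, R_top and R_bot appear in parallel from the tap: R_th = R_top‖R_bot = (573 × 27.0)/600.0 = 25.8 kΩ.

V_th = 1.09 V, R_th = 25.8 kΩ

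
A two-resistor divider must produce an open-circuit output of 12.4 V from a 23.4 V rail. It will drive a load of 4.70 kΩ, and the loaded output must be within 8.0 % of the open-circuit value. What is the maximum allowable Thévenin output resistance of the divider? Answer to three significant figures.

Loading drop = R_th/(R_th + R_L) ≤ 0.0800, so R_th ≤ R_L · ε/(1−ε) = 4.70 kΩ × 0.0800/0.9200 = 409 Ω.

R_th ≤ 409 Ω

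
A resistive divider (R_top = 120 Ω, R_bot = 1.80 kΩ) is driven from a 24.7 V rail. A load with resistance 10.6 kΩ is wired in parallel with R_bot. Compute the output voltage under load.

The load sits in parallel with R_bot: R_bot‖R_L = (1800 × 10600) / (1800 + 10600) = 1539 Ω.
V_out = 24.7 × 1539 / (120 + 1539) = 24.7 × 1539/1659 = 22.9 V.
(Unloaded it would have been 23.2 V.)

V_out ≈ 22.9 V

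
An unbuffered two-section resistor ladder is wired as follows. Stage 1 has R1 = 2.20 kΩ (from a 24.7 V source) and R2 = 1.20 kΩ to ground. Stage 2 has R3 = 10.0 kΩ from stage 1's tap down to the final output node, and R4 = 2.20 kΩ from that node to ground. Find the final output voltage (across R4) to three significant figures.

Stage 2 presents R3+R4 = 12.20 kΩ as a load on stage 1's tap.
Stage 1's lower leg becomes R2‖(R3+R4) = 1.093 kΩ, so V_mid = 24.7 × 1.093/3.293 = 8.196 V.
Stage 2 is itself unloaded: V_out = V_mid × R4/(R3+R4) = 8.196 × 2.20/12.20 = 1.48 V.

V_out ≈ 1.48 V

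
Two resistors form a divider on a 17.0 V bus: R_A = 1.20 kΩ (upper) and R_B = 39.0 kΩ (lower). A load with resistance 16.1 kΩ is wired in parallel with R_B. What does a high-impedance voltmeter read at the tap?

The load sits in parallel with R_B: R_B‖R_L = (39.0 × 16.1) / (39.0 + 16.1) = 11.40 kΩ.
V_out = 17.0 × 11.40 / (1.20 + 11.40) = 17.0 × 11.40/12.60 = 15.4 V.

V_out ≈ 15.4 V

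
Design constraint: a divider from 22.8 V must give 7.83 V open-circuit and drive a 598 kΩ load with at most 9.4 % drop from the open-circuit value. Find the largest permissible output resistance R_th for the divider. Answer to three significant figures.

Loading drop = R_th/(R_th + R_L) ≤ 0.0940, so R_th ≤ R_L · ε/(1−ε) = 598 kΩ × 0.0940/0.9060 = 62.0 kΩ.

R_th ≤ 62.0 kΩ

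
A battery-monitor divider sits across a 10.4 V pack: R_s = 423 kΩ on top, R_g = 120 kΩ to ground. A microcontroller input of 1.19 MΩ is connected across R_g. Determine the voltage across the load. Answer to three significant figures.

The load sits in parallel with R_g: R_g‖R_L = (120 × 1190) / (120 + 1190) = 109.0 kΩ.
V_out = 10.4 × 109.0 / (423 + 109.0) = 10.4 × 109.0/532.0 = 2.13 V.

V_out ≈ 2.13 V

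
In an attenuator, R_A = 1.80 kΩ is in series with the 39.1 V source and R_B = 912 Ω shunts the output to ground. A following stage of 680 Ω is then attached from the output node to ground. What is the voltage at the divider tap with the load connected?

The load sits in parallel with R_B: R_B‖R_L = (912 × 680) / (912 + 680) = 389.5 Ω.
V_out = 39.1 × 389.5 / (1800 + 389.5) = 39.1 × 389.5/2190 = 6.96 V.

V_out ≈ 6.96 V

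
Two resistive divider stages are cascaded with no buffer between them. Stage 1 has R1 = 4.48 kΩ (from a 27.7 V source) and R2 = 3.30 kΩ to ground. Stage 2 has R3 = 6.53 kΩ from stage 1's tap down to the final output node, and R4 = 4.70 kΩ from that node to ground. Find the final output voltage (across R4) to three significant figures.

V_out ≈ 4.21 V

Stage 2 presents R3+R4 = 11.23 kΩ as a load on stage 1's tap.
Stage 1's lower leg becomes R2‖(R3+R4) = 2.551 kΩ, so V_mid = 27.7 × 2.551/7.031 = 10.05 V.
Stage 2 is itself unloaded: V_out = V_mid × R4/(R3+R4) = 10.05 × 4.70/11.23 = 4.21 V.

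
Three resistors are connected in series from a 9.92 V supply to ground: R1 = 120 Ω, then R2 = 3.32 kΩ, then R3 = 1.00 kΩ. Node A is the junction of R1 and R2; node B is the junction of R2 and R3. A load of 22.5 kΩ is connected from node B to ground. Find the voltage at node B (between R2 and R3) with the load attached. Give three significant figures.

At node B, R3 is in parallel with the load: R3‖R_L = 957.4 Ω.
Below node A the resistance is R2 + (R3‖R_L) = 4277 Ω, so V_A = 9.92 × 4277/4397 = 9.649 V.
Then V_B = V_A × (R3‖R_L)/(R2 + R3‖R_L) = 9.649 × 957.4/4277 = 2.16 V.

V ≈ 2.16 V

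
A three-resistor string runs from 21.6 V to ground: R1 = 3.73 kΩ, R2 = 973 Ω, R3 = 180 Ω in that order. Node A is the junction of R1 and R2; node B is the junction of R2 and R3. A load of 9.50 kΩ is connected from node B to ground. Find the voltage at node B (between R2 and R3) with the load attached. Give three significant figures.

At node B, R3 is in parallel with the load: R3‖R_L = 176.7 Ω.
Below node A the resistance is R2 + (R3‖R_L) = 1150 Ω, so V_A = 21.6 × 1150/4880 = 5.089 V.
Then V_B = V_A × (R3‖R_L)/(R2 + R3‖R_L) = 5.089 × 176.7/1150 = 0.782 V.

V ≈ 0.782 V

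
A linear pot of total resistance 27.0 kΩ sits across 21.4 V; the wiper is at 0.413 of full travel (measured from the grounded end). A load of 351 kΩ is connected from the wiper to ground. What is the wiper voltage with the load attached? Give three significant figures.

V ≈ 8.68 V

The wiper splits the pot into (1−α)R = 15.85 kΩ above and αR = 11.15 kΩ below.
Lower section ‖ load = 10.81 kΩ.
V_wiper = 21.4 × 10.81/(15.85 + 10.81) = 8.68 V.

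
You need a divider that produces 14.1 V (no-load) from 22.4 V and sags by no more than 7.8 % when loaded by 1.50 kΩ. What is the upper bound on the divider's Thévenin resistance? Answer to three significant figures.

Loading drop = R_th/(R_th + R_L) ≤ 0.0780, so R_th ≤ R_L · ε/(1−ε) = 1.50 kΩ × 0.0780/0.9220 = 127 Ω.
(Any R1, R2 with R2/(R1+R2) = 0.629 and R1‖R2 ≤ 127 Ω will meet the spec.)

R_th ≤ 127 Ω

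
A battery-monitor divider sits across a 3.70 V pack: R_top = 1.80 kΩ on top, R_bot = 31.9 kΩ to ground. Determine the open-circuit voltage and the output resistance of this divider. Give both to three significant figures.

V_th is the open-circuit tap voltage: 3.70 × 31.9/(1.80 + 31.9) = 3.50 V.
With the supply zeroed, R_top and R_bot appear in parallel from the tap: R_th = R_top‖R_bot = (1.80 × 31.9)/33.70 = 1.70 kΩ.

V_th = 3.50 V, R_th = 1.70 kΩ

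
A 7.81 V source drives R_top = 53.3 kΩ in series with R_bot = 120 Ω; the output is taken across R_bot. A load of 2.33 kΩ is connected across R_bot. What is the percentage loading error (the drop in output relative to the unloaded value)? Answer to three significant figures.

4.89 %

The divider's output (Thévenin) resistance is R_top‖R_bot = 119.7 Ω.
Fractional drop under load = R_th/(R_th + R_L) = 119.7 / (119.7 + 2330) = 0.04887.
So the output falls by 4.89 %.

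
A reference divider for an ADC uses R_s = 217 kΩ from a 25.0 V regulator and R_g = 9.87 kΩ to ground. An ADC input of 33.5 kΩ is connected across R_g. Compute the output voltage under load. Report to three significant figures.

V_out ≈ 0.849 V

The load sits in parallel with R_g: R_g‖R_L = (9.87 × 33.5) / (9.87 + 33.5) = 7.624 kΩ.
V_out = 25.0 × 7.624 / (217 + 7.624) = 25.0 × 7.624/224.6 = 0.849 V.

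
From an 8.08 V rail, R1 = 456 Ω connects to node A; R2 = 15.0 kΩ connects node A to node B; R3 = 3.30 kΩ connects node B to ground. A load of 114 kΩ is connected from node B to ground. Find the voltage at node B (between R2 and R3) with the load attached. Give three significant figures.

V ≈ 1.39 V

At node B, R3 is in parallel with the load: R3‖R_L = 3207 Ω.
Below node A the resistance is R2 + (R3‖R_L) = 18210 Ω, so V_A = 8.08 × 18210/18660 = 7.883 V.
Then V_B = V_A × (R3‖R_L)/(R2 + R3‖R_L) = 7.883 × 3207/18210 = 1.39 V.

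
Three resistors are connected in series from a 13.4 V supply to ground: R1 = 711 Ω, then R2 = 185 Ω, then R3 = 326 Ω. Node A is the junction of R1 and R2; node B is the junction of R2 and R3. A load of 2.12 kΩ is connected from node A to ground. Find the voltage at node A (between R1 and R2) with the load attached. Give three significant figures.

V ≈ 4.91 V

Below node A the series string R2+R3 = 511.0 Ω sits in parallel with the 2120 Ω load: 411.8 Ω.
V_A = 13.4 × 411.8/(711 + 411.8) = 4.91 V.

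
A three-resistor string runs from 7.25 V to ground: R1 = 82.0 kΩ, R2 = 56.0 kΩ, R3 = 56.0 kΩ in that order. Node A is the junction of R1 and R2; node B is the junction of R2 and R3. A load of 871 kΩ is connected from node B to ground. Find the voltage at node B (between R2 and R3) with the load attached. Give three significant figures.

At node B, R3 is in parallel with the load: R3‖R_L = 52.62 kΩ.
Below node A the resistance is R2 + (R3‖R_L) = 108.6 kΩ, so V_A = 7.25 × 108.6/190.6 = 4.131 V.
Then V_B = V_A × (R3‖R_L)/(R2 + R3‖R_L) = 4.131 × 52.62/108.6 = 2.00 V.

V ≈ 2.00 V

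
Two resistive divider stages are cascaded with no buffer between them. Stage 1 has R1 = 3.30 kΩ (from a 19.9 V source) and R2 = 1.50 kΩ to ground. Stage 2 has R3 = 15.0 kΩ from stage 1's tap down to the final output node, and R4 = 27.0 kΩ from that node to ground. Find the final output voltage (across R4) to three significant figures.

V_out ≈ 3.90 V

Stage 2 presents R3+R4 = 42.00 kΩ as a load on stage 1's tap.
Stage 1's lower leg becomes R2‖(R3+R4) = 1.448 kΩ, so V_mid = 19.9 × 1.448/4.748 = 6.070 V.
Stage 2 is itself unloaded: V_out = V_mid × R4/(R3+R4) = 6.070 × 27.0/42.00 = 3.90 V.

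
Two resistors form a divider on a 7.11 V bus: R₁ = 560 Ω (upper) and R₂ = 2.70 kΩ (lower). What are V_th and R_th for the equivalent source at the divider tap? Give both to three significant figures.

V_th is the open-circuit tap voltage: 7.11 × 2700/(560 + 2700) = 5.89 V.
With the supply zeroed, R₁ and R₂ appear in parallel from the tap: R_th = R₁‖R₂ = (560 × 2700)/3260 = 464 Ω.

V_th = 5.89 V, R_th = 464 Ω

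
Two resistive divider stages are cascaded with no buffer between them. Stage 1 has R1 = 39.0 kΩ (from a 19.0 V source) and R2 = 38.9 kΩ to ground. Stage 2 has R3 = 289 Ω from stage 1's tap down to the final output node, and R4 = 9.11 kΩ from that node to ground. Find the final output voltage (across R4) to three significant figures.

Stage 2 presents R3+R4 = 9399 Ω as a load on stage 1's tap.
Stage 1's lower leg becomes R2‖(R3+R4) = 7570 Ω, so V_mid = 19.0 × 7570/46570 = 3.088 V.
Stage 2 is itself unloaded: V_out = V_mid × R4/(R3+R4) = 3.088 × 9110/9399 = 2.99 V.

V_out ≈ 2.99 V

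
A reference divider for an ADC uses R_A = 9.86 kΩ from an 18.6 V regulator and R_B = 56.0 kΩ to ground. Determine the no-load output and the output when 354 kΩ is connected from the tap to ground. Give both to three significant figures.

Unloaded: 15.8 V; loaded: 15.4 V

Open-circuit: V = 18.6 × 56.0/(9.86 + 56.0) = 15.8 V.
With the load, R_B becomes R_B‖R_L = 48.35 kΩ, so V = 18.6 × 48.35/58.21 = 15.4 V.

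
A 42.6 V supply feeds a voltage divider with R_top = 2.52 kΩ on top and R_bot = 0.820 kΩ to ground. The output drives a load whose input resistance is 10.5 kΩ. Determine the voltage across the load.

The load sits in parallel with R_bot: R_bot‖R_L = (820 × 10500) / (820 + 10500) = 760.6 Ω.
V_out = 42.6 × 760.6 / (2520 + 760.6) = 42.6 × 760.6/3281 = 9.88 V.
(Unloaded it would have been 10.5 V.)

V_out ≈ 9.88 V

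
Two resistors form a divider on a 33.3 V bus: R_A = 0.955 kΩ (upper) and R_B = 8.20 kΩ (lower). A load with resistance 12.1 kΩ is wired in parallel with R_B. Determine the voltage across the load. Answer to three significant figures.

V_out ≈ 27.9 V

The load sits in parallel with R_B: R_B‖R_L = (8200 × 12100) / (8200 + 12100) = 4888 Ω.
V_out = 33.3 × 4888 / (955 + 4888) = 33.3 × 4888/5843 = 27.9 V.
(Unloaded it would have been 29.8 V.)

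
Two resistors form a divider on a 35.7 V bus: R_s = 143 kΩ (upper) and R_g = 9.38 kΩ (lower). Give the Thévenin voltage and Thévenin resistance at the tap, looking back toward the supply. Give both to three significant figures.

V_th = 2.20 V, R_th = 8.80 kΩ

V_th is the open-circuit tap voltage: 35.7 × 9.38/(143 + 9.38) = 2.20 V.
With the supply zeroed, R_s and R_g appear in parallel from the tap: R_th = R_s‖R_g = (143 × 9.38)/152.4 = 8.80 kΩ.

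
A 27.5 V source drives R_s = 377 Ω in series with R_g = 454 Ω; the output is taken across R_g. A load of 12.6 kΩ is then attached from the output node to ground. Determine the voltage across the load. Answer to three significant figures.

V_out ≈ 14.8 V

The load sits in parallel with R_g: R_g‖R_L = (454 × 12600) / (454 + 12600) = 438.2 Ω.
V_out = 27.5 × 438.2 / (377 + 438.2) = 27.5 × 438.2/815.2 = 14.8 V.
(Unloaded it would have been 15.0 V.)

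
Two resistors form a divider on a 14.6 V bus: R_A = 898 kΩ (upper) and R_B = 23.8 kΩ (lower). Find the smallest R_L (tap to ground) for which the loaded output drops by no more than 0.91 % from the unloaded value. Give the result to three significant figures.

R_L(min) ≈ 2.52 MΩ

Output resistance R_th = R_A‖R_B = (898 × 23.8)/921.8 = 23.19 kΩ.
The fractional drop is R_th/(R_th + R_L); requiring this ≤ 0.00910 gives R_L ≥ R_th(1/0.00910 − 1) = 23.19 × 108.9 = 2.52 MΩ.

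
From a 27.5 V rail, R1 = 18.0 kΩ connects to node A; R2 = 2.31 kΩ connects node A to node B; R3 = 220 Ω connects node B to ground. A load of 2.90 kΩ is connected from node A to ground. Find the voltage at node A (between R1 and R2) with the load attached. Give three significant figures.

Below node A the series string R2+R3 = 2530 Ω sits in parallel with the 2900 Ω load: 1351 Ω.
V_A = 27.5 × 1351/(18000 + 1351) = 1.92 V.

V ≈ 1.92 V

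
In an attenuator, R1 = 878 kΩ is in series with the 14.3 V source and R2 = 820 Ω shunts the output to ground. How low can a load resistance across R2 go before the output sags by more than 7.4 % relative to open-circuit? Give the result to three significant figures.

Output resistance R_th = R1‖R2 = (878000 × 820)/878800 = 819.2 Ω.
The fractional drop is R_th/(R_th + R_L); requiring this ≤ 0.0740 gives R_L ≥ R_th(1/0.0740 − 1) = 819.2 × 12.51 = 10.3 kΩ.

R_L(min) ≈ 10.3 kΩ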